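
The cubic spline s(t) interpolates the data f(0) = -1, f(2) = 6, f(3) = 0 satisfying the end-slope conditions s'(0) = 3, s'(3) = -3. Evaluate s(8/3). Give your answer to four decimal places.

1.7222

Put m_i = s'' at the i-th knot. Here h = (2, 1) and Δ = (7/2, -6), so the interior equations h_(i-1)·m_(i-1) + 2(h_(i-1)+h_i)·m_i + h_i·m_(i+1) = 6(Δ_i − Δ_(i-1)) read
  2·m_0 + 6·m_1 + 1·m_2 = 6(Δ_1 - Δ_0) = -57
Clamped end conditions give two more equations: 2h_0·m_0 + h_0·m_1 = 6(Δ_0 - s'(0)) = 3 and h_1·m_1 + 2h_1·m_2 = 6(s'(3) - Δ_1) = 18.
Solving: m_0 = 33/4, m_1 = -15, m_2 = 33/2.
On [2, 3], s(t) = 6 - 15/4·(t - 2) - 15/2·(t - 2)² + 21/4·(t - 2)³.
With (t - 2) = 2/3: s(8/3) = 31/18.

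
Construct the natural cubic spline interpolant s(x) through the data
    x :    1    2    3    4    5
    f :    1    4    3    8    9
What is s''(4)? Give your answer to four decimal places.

Put σ_i = s'' at the i-th knot. Here h = (1, 1, 1, 1) and Δ = (3, -1, 5, 1), so the interior equations h_(i-1)·σ_(i-1) + 2(h_(i-1)+h_i)·σ_i + h_i·σ_(i+1) = 6(Δ_i − Δ_(i-1)) read
  1·σ_0 + 4·σ_1 + 1·σ_2 = 6(Δ_1 - Δ_0) = -24
  1·σ_1 + 4·σ_2 + 1·σ_3 = 6(Δ_2 - Δ_1) = 36
  1·σ_2 + 4·σ_3 + 1·σ_4 = 6(Δ_3 - Δ_2) = -24
Natural end conditions: σ_0 = σ_4 = 0.
Hence σ_0 = 0, σ_1 = -66/7, σ_2 = 96/7, σ_3 = -66/7, σ_4 = 0.

-9.4286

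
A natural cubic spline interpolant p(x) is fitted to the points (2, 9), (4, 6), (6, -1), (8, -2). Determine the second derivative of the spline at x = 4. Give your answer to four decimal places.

Write M_i for p''(x_i). With h_i = 2, 2, 2 and divided differences Δ_i = -3/2, -7/2, -1/2, the continuity of p' gives the tridiagonal system
  2·M_0 + 8·M_1 + 2·M_2 = 6(Δ_1 - Δ_0) = -12
  2·M_1 + 8·M_2 + 2·M_3 = 6(Δ_2 - Δ_1) = 18
Natural end conditions: M_0 = M_3 = 0.
Forward elimination and back-substitution give M_0 = 0, M_1 = -11/5, M_2 = 14/5, M_3 = 0.

-2.2000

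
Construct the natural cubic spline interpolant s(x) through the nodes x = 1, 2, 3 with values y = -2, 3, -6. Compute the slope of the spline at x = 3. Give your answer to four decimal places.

Let σ_i = s''(x_i). Step sizes h_i = 1, 1; slopes of the chords Δ_i = (y_(i+1) - y_i)/h_i = 5, -9.
  1·σ_0 + 4·σ_1 + 1·σ_2 = 6(Δ_1 - Δ_0) = -84
Natural end conditions: σ_0 = σ_2 = 0.
Solving: σ_0 = 0, σ_1 = -21, σ_2 = 0.
On [2, 3], s'(x) = b_1 + 2c_1·(x - 2) + 3d_1·(x - 2)² with b_1 = Δ_1 - h_1(2σ_1 + σ_2)/6 = -2, c_1 = σ_1/2 = -21/2, d_1 = (σ_2 - σ_1)/(6h_1) = 7/2. So s'(3) = -25/2.

-12.5000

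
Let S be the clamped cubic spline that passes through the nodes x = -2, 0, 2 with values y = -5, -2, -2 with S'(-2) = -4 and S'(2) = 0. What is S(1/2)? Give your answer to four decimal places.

Put M_i = S'' at the i-th knot. Here h = (2, 2) and Δ = (3/2, 0), so the interior equations h_(i-1)·M_(i-1) + 2(h_(i-1)+h_i)·M_i + h_i·M_(i+1) = 6(Δ_i − Δ_(i-1)) read
  2·M_0 + 8·M_1 + 2·M_2 = 6(Δ_1 - Δ_0) = -9
Clamped end conditions give two more equations: 2h_0·M_0 + h_0·M_1 = 6(Δ_0 - S'(-2)) = 33 and h_1·M_1 + 2h_1·M_2 = 6(S'(2) - Δ_1) = 0.
Hence M_0 = 83/8, M_1 = -17/4, M_2 = 17/8.
On [0, 2], S(x) = -2 + 17/8·x - 17/8·x² + 17/32·x³.
With x = 1/2: S(1/2) = -359/256.

-1.4023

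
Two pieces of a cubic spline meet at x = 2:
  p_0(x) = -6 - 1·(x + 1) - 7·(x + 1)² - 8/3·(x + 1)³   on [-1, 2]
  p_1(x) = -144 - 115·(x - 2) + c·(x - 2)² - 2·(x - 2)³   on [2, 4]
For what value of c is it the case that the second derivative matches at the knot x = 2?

-31

p_0''(x) = -14 - 16·(x + 1), so p_0''(2) = -62. On the right, p_1''(2) = 2c, so c = -31.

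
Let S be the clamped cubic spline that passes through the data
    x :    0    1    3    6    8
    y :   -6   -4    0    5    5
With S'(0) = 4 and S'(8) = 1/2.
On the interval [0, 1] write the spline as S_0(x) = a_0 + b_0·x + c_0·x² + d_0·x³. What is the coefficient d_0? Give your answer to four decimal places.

1.2766

With M_i denoting the second derivative at x_i, h_i = 1, 2, 3, 2, and Δ_i = (y_(i+1) − y_i)/h_i = 2, 2, 5/3, 0:
  1·M_0 + 6·M_1 + 2·M_2 = 6(Δ_1 - Δ_0) = 0
  2·M_1 + 10·M_2 + 3·M_3 = 6(Δ_2 - Δ_1) = -2
  3·M_2 + 10·M_3 + 2·M_4 = 6(Δ_3 - Δ_2) = -10
Clamped end conditions give two more equations: 2h_0·M_0 + h_0·M_1 = 6(Δ_0 - S'(0)) = -12 and h_3·M_3 + 2h_3·M_4 = 6(S'(8) - Δ_3) = 3.
Forward elimination and back-substitution give M_0 = -1789/273, M_1 = 302/273, M_2 = -23/546, M_3 = -115/91, M_4 = 503/364.
On [0, 1], with S_0(x) = a_0 + b_0·x + c_0·x² + d_0·x³: c_0 = M_0/2 = -1789/546, d_0 = (M_1 - M_0)/(6h_0) = 697/546, b_0 = Δ_0 - h_0(2M_0 + M_1)/6 = 4.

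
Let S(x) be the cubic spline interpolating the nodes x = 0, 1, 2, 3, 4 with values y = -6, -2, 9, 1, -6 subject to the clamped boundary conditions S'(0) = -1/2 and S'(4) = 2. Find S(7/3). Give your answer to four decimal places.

With M_i denoting the second derivative at x_i, h_i = 1, 1, 1, 1, and Δ_i = (y_(i+1) − y_i)/h_i = 4, 11, -8, -7:
  1·M_0 + 4·M_1 + 1·M_2 = 6(Δ_1 - Δ_0) = 42
  1·M_1 + 4·M_2 + 1·M_3 = 6(Δ_2 - Δ_1) = -114
  1·M_2 + 4·M_3 + 1·M_4 = 6(Δ_3 - Δ_2) = 6
Clamped end conditions give two more equations: 2h_0·M_0 + h_0·M_1 = 6(Δ_0 - S'(0)) = 27 and h_3·M_3 + 2h_3·M_4 = 6(S'(4) - Δ_3) = 54.
Forward elimination and back-substitution give M_0 = 257/56, M_1 = 499/28, M_2 = -271/8, M_3 = 103/28, M_4 = 1409/56.
On [2, 3], S(x) = 9 + 75/28·(x - 2) - 271/16·(x - 2)² + 701/112·(x - 2)³.
With (x - 2) = 1/3: S(7/3) = 12463/1512.

8.2427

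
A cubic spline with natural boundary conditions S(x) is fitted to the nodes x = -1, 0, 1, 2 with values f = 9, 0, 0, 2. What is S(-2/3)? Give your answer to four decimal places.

5.3284

Let M_i = S''(x_i). Step sizes h_i = 1, 1, 1; slopes of the chords Δ_i = (y_(i+1) - y_i)/h_i = -9, 0, 2.
  1·M_0 + 4·M_1 + 1·M_2 = 6(Δ_1 - Δ_0) = 54
  1·M_1 + 4·M_2 + 1·M_3 = 6(Δ_2 - Δ_1) = 12
Natural end conditions: M_0 = M_3 = 0.
Forward elimination and back-substitution give M_0 = 0, M_1 = 68/5, M_2 = -2/5, M_3 = 0.
On [-1, 0], S(x) = 9 - 169/15·(x + 1) + 0·(x + 1)² + 34/15·(x + 1)³.
With (x + 1) = 1/3: S(-2/3) = 2158/405.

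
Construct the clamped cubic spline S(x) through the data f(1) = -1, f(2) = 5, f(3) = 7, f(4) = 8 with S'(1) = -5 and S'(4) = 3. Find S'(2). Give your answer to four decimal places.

7.3333

Let M_i = S''(x_i). Step sizes h_i = 1, 1, 1; slopes of the chords Δ_i = (y_(i+1) - y_i)/h_i = 6, 2, 1.
  1·M_0 + 4·M_1 + 1·M_2 = 6(Δ_1 - Δ_0) = -24
  1·M_1 + 4·M_2 + 1·M_3 = 6(Δ_2 - Δ_1) = -6
Clamped end conditions give two more equations: 2h_0·M_0 + h_0·M_1 = 6(Δ_0 - S'(1)) = 66 and h_2·M_2 + 2h_2·M_3 = 6(S'(4) - Δ_2) = 12.
Forward elimination and back-substitution give M_0 = 124/3, M_1 = -50/3, M_2 = 4/3, M_3 = 16/3.
On [2, 3], S'(x) = b_1 + 2c_1·(x - 2) + 3d_1·(x - 2)² with b_1 = Δ_1 - h_1(2M_1 + M_2)/6 = 22/3, c_1 = M_1/2 = -25/3, d_1 = (M_2 - M_1)/(6h_1) = 3. So S'(2) = 22/3.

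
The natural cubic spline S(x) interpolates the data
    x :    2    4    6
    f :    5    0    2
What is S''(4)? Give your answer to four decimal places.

Put m_i = S'' at the i-th knot. Here h = (2, 2) and Δ = (-5/2, 1), so the interior equations h_(i-1)·m_(i-1) + 2(h_(i-1)+h_i)·m_i + h_i·m_(i+1) = 6(Δ_i − Δ_(i-1)) read
  2·m_0 + 8·m_1 + 2·m_2 = 6(Δ_1 - Δ_0) = 21
Natural end conditions: m_0 = m_2 = 0.
Hence m_0 = 0, m_1 = 21/8, m_2 = 0.

2.6250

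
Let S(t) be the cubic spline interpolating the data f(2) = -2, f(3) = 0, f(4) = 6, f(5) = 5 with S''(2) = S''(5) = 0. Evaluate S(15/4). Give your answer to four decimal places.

With M_i denoting the second derivative at x_i, h_i = 1, 1, 1, and Δ_i = (y_(i+1) − y_i)/h_i = 2, 6, -1:
  1·M_0 + 4·M_1 + 1·M_2 = 6(Δ_1 - Δ_0) = 24
  1·M_1 + 4·M_2 + 1·M_3 = 6(Δ_2 - Δ_1) = -42
Natural end conditions: M_0 = M_3 = 0.
Forward elimination and back-substitution give M_0 = 0, M_1 = 46/5, M_2 = -64/5, M_3 = 0.
On [3, 4], S(t) = 0 + 76/15·(t - 3) + 23/5·(t - 3)² - 11/3·(t - 3)³.
With (t - 3) = 3/4: S(15/4) = 1549/320.

4.8406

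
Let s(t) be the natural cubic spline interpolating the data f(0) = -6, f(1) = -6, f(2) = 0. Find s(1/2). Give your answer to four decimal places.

Put M_i = s'' at the i-th knot. Here h = (1, 1) and Δ = (0, 6), so the interior equations h_(i-1)·M_(i-1) + 2(h_(i-1)+h_i)·M_i + h_i·M_(i+1) = 6(Δ_i − Δ_(i-1)) read
  1·M_0 + 4·M_1 + 1·M_2 = 6(Δ_1 - Δ_0) = 36
Natural end conditions: M_0 = M_2 = 0.
Solving the tridiagonal system: M_0 = 0, M_1 = 9, M_2 = 0.
On [0, 1], s(t) = -6 - 3/2·t + 0·t² + 3/2·t³.
With t = 1/2: s(1/2) = -105/16.

-6.5625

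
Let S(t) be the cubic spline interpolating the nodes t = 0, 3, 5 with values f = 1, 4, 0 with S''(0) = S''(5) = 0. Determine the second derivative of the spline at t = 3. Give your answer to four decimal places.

-1.8000

Put m_i = S'' at the i-th knot. Here h = (3, 2) and Δ = (1, -2), so the interior equations h_(i-1)·m_(i-1) + 2(h_(i-1)+h_i)·m_i + h_i·m_(i+1) = 6(Δ_i − Δ_(i-1)) read
  3·m_0 + 10·m_1 + 2·m_2 = 6(Δ_1 - Δ_0) = -18
Natural end conditions: m_0 = m_2 = 0.
Solving: m_0 = 0, m_1 = -9/5, m_2 = 0.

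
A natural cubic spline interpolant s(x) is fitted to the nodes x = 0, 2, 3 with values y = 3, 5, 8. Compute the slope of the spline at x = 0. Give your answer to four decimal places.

0.3333

With σ_i denoting the second derivative at x_i, h_i = 2, 1, and Δ_i = (y_(i+1) − y_i)/h_i = 1, 3:
  2·σ_0 + 6·σ_1 + 1·σ_2 = 6(Δ_1 - Δ_0) = 12
Natural end conditions: σ_0 = σ_2 = 0.
Forward elimination and back-substitution give σ_0 = 0, σ_1 = 2, σ_2 = 0.
On [0, 2], s'(x) = b_0 + 2c_0·x + 3d_0·x² with b_0 = Δ_0 - h_0(2σ_0 + σ_1)/6 = 1/3, c_0 = σ_0/2 = 0, d_0 = (σ_1 - σ_0)/(6h_0) = 1/6. So s'(0) = 1/3.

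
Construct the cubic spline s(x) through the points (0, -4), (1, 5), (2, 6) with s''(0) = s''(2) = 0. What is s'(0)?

Write M_i for s''(x_i). With h_i = 1, 1 and divided differences Δ_i = 9, 1, the continuity of s' gives the tridiagonal system
  1·M_0 + 4·M_1 + 1·M_2 = 6(Δ_1 - Δ_0) = -48
Natural end conditions: M_0 = M_2 = 0.
Hence M_0 = 0, M_1 = -12, M_2 = 0.
On [0, 1], s'(x) = b_0 + 2c_0·x + 3d_0·x² with b_0 = Δ_0 - h_0(2M_0 + M_1)/6 = 11, c_0 = M_0/2 = 0, d_0 = (M_1 - M_0)/(6h_0) = -2. So s'(0) = 11.

11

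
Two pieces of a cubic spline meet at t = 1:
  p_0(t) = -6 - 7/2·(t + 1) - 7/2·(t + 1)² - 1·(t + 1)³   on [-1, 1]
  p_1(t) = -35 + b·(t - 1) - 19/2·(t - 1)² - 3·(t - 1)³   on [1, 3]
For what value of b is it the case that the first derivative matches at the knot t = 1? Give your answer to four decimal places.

-29.5000

p_0'(t) = -7/2 - 7·(t + 1) - 3·(t + 1)², so p_0'(1) = -59/2. On the right, p_1'(1) = b, so b = -59/2.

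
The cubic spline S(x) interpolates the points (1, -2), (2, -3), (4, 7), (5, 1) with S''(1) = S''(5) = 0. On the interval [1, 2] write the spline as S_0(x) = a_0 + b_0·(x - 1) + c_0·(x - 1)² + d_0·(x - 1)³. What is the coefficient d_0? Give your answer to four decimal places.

Put m_i = S'' at the i-th knot. Here h = (1, 2, 1) and Δ = (-1, 5, -6), so the interior equations h_(i-1)·m_(i-1) + 2(h_(i-1)+h_i)·m_i + h_i·m_(i+1) = 6(Δ_i − Δ_(i-1)) read
  1·m_0 + 6·m_1 + 2·m_2 = 6(Δ_1 - Δ_0) = 36
  2·m_1 + 6·m_2 + 1·m_3 = 6(Δ_2 - Δ_1) = -66
Natural end conditions: m_0 = m_3 = 0.
Solving the tridiagonal system: m_0 = 0, m_1 = 87/8, m_2 = -117/8, m_3 = 0.
On [1, 2], with S_0(x) = a_0 + b_0·(x - 1) + c_0·(x - 1)² + d_0·(x - 1)³: c_0 = m_0/2 = 0, d_0 = (m_1 - m_0)/(6h_0) = 29/16, b_0 = Δ_0 - h_0(2m_0 + m_1)/6 = -45/16.

1.8125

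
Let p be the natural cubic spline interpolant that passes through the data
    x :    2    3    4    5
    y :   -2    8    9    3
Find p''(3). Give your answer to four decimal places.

-11.6000

Put σ_i = p'' at the i-th knot. Here h = (1, 1, 1) and Δ = (10, 1, -6), so the interior equations h_(i-1)·σ_(i-1) + 2(h_(i-1)+h_i)·σ_i + h_i·σ_(i+1) = 6(Δ_i − Δ_(i-1)) read
  1·σ_0 + 4·σ_1 + 1·σ_2 = 6(Δ_1 - Δ_0) = -54
  1·σ_1 + 4·σ_2 + 1·σ_3 = 6(Δ_2 - Δ_1) = -42
Natural end conditions: σ_0 = σ_3 = 0.
Solving the tridiagonal system: σ_0 = 0, σ_1 = -58/5, σ_2 = -38/5, σ_3 = 0.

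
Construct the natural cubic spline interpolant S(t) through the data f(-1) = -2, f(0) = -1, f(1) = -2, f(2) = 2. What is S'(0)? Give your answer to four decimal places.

-0.7333

Write σ_i for S''(x_i). With h_i = 1, 1, 1 and divided differences Δ_i = 1, -1, 4, the continuity of S' gives the tridiagonal system
  1·σ_0 + 4·σ_1 + 1·σ_2 = 6(Δ_1 - Δ_0) = -12
  1·σ_1 + 4·σ_2 + 1·σ_3 = 6(Δ_2 - Δ_1) = 30
Natural end conditions: σ_0 = σ_3 = 0.
Solving the tridiagonal system: σ_0 = 0, σ_1 = -26/5, σ_2 = 44/5, σ_3 = 0.
On [0, 1], S'(t) = b_1 + 2c_1·t + 3d_1·t² with b_1 = Δ_1 - h_1(2σ_1 + σ_2)/6 = -11/15, c_1 = σ_1/2 = -13/5, d_1 = (σ_2 - σ_1)/(6h_1) = 7/3. So S'(0) = -11/15.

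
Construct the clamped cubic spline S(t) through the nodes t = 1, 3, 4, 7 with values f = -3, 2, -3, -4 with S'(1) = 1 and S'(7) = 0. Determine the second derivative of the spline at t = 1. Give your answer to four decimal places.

Let m_i = S''(x_i). Step sizes h_i = 2, 1, 3; slopes of the chords Δ_i = (y_(i+1) - y_i)/h_i = 5/2, -5, -1/3.
  2·m_0 + 6·m_1 + 1·m_2 = 6(Δ_1 - Δ_0) = -45
  1·m_1 + 8·m_2 + 3·m_3 = 6(Δ_2 - Δ_1) = 28
Clamped end conditions give two more equations: 2h_0·m_0 + h_0·m_1 = 6(Δ_0 - S'(1)) = 9 and h_2·m_2 + 2h_2·m_3 = 6(S'(7) - Δ_2) = 2.
Solving: m_0 = 109/14, m_1 = -155/14, m_2 = 41/7, m_3 = -109/42.

7.7857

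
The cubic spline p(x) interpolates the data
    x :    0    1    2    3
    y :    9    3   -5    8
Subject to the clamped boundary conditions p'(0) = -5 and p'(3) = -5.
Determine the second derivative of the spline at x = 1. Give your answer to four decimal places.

Let M_i = p''(x_i). Step sizes h_i = 1, 1, 1; slopes of the chords Δ_i = (y_(i+1) - y_i)/h_i = -6, -8, 13.
  1·M_0 + 4·M_1 + 1·M_2 = 6(Δ_1 - Δ_0) = -12
  1·M_1 + 4·M_2 + 1·M_3 = 6(Δ_2 - Δ_1) = 126
Clamped end conditions give two more equations: 2h_0·M_0 + h_0·M_1 = 6(Δ_0 - p'(0)) = -6 and h_2·M_2 + 2h_2·M_3 = 6(p'(3) - Δ_2) = -108.
Hence M_0 = 32/5, M_1 = -94/5, M_2 = 284/5, M_3 = -412/5.

-18.8000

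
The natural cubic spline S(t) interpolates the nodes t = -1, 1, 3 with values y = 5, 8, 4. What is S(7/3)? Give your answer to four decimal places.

5.8519

Write σ_i for S''(x_i). With h_i = 2, 2 and divided differences Δ_i = 3/2, -2, the continuity of S' gives the tridiagonal system
  2·σ_0 + 8·σ_1 + 2·σ_2 = 6(Δ_1 - Δ_0) = -21
Natural end conditions: σ_0 = σ_2 = 0.
Forward elimination and back-substitution give σ_0 = 0, σ_1 = -21/8, σ_2 = 0.
On [1, 3], S(t) = 8 - 1/4·(t - 1) - 21/16·(t - 1)² + 7/32·(t - 1)³.
With (t - 1) = 4/3: S(7/3) = 158/27.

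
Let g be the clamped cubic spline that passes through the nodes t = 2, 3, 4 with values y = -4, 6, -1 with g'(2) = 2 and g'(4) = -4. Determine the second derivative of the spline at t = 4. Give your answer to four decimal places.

31.5000

Let M_i = g''(x_i). Step sizes h_i = 1, 1; slopes of the chords Δ_i = (y_(i+1) - y_i)/h_i = 10, -7.
  1·M_0 + 4·M_1 + 1·M_2 = 6(Δ_1 - Δ_0) = -102
Clamped end conditions give two more equations: 2h_0·M_0 + h_0·M_1 = 6(Δ_0 - g'(2)) = 48 and h_1·M_1 + 2h_1·M_2 = 6(g'(4) - Δ_1) = 18.
Solving the tridiagonal system: M_0 = 93/2, M_1 = -45, M_2 = 63/2.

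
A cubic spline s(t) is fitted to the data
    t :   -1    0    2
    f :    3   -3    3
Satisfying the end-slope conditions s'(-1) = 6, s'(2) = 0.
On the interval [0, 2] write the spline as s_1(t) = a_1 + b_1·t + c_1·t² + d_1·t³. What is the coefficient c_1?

11

Put σ_i = s'' at the i-th knot. Here h = (1, 2) and Δ = (-6, 3), so the interior equations h_(i-1)·σ_(i-1) + 2(h_(i-1)+h_i)·σ_i + h_i·σ_(i+1) = 6(Δ_i − Δ_(i-1)) read
  1·σ_0 + 6·σ_1 + 2·σ_2 = 6(Δ_1 - Δ_0) = 54
Clamped end conditions give two more equations: 2h_0·σ_0 + h_0·σ_1 = 6(Δ_0 - s'(-1)) = -72 and h_1·σ_1 + 2h_1·σ_2 = 6(s'(2) - Δ_1) = -18.
Forward elimination and back-substitution give σ_0 = -47, σ_1 = 22, σ_2 = -31/2.
On [0, 2], with s_1(t) = a_1 + b_1·t + c_1·t² + d_1·t³: c_1 = σ_1/2 = 11, d_1 = (σ_2 - σ_1)/(6h_1) = -25/8, b_1 = Δ_1 - h_1(2σ_1 + σ_2)/6 = -13/2.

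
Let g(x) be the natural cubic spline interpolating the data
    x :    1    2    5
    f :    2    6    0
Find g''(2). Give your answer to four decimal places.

Put M_i = g'' at the i-th knot. Here h = (1, 3) and Δ = (4, -2), so the interior equations h_(i-1)·M_(i-1) + 2(h_(i-1)+h_i)·M_i + h_i·M_(i+1) = 6(Δ_i − Δ_(i-1)) read
  1·M_0 + 8·M_1 + 3·M_2 = 6(Δ_1 - Δ_0) = -36
Natural end conditions: M_0 = M_2 = 0.
Forward elimination and back-substitution give M_0 = 0, M_1 = -9/2, M_2 = 0.

-4.5000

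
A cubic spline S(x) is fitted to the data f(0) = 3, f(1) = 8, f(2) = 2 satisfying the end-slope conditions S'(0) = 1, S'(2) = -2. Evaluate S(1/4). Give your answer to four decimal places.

3.9453

Write M_i for S''(x_i). With h_i = 1, 1 and divided differences Δ_i = 5, -6, the continuity of S' gives the tridiagonal system
  1·M_0 + 4·M_1 + 1·M_2 = 6(Δ_1 - Δ_0) = -66
Clamped end conditions give two more equations: 2h_0·M_0 + h_0·M_1 = 6(Δ_0 - S'(0)) = 24 and h_1·M_1 + 2h_1·M_2 = 6(S'(2) - Δ_1) = 24.
Solving: M_0 = 27, M_1 = -30, M_2 = 27.
On [0, 1], S(x) = 3 + 1·x + 27/2·x² - 19/2·x³.
With x = 1/4: S(1/4) = 505/128.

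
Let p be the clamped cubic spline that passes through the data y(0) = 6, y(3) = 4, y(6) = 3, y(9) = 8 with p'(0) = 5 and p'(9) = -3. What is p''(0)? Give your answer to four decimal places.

Put M_i = p'' at the i-th knot. Here h = (3, 3, 3) and Δ = (-2/3, -1/3, 5/3), so the interior equations h_(i-1)·M_(i-1) + 2(h_(i-1)+h_i)·M_i + h_i·M_(i+1) = 6(Δ_i − Δ_(i-1)) read
  3·M_0 + 12·M_1 + 3·M_2 = 6(Δ_1 - Δ_0) = 2
  3·M_1 + 12·M_2 + 3·M_3 = 6(Δ_2 - Δ_1) = 12
Clamped end conditions give two more equations: 2h_0·M_0 + h_0·M_1 = 6(Δ_0 - p'(0)) = -34 and h_2·M_2 + 2h_2·M_3 = 6(p'(9) - Δ_2) = -28.
Forward elimination and back-substitution give M_0 = -94/15, M_1 = 6/5, M_2 = 32/15, M_3 = -86/15.

-6.2667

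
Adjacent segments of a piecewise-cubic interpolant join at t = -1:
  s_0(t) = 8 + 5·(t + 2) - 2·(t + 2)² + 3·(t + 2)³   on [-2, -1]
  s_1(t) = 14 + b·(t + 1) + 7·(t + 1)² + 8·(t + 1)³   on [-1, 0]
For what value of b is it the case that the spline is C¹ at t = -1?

s_0'(t) = 5 - 4·(t + 2) + 9·(t + 2)², so s_0'(-1) = 10. On the right, s_1'(-1) = b, so b = 10.

10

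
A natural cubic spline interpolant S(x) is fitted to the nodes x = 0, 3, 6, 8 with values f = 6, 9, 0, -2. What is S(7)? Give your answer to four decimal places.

-1.4865

Let M_i = S''(x_i). Step sizes h_i = 3, 3, 2; slopes of the chords Δ_i = (y_(i+1) - y_i)/h_i = 1, -3, -1.
  3·M_0 + 12·M_1 + 3·M_2 = 6(Δ_1 - Δ_0) = -24
  3·M_1 + 10·M_2 + 2·M_3 = 6(Δ_2 - Δ_1) = 12
Natural end conditions: M_0 = M_3 = 0.
Solving the tridiagonal system: M_0 = 0, M_1 = -92/37, M_2 = 72/37, M_3 = 0.
On [6, 8], S(x) = 0 - 85/37·(x - 6) + 36/37·(x - 6)² - 6/37·(x - 6)³.
With (x - 6) = 1: S(7) = -55/37.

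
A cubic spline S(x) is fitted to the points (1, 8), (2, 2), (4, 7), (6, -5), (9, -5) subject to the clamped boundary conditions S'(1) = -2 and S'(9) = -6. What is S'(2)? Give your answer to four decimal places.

With M_i denoting the second derivative at x_i, h_i = 1, 2, 2, 3, and Δ_i = (y_(i+1) − y_i)/h_i = -6, 5/2, -6, 0:
  1·M_0 + 6·M_1 + 2·M_2 = 6(Δ_1 - Δ_0) = 51
  2·M_1 + 8·M_2 + 2·M_3 = 6(Δ_2 - Δ_1) = -51
  2·M_2 + 10·M_3 + 3·M_4 = 6(Δ_3 - Δ_2) = 36
Clamped end conditions give two more equations: 2h_0·M_0 + h_0·M_1 = 6(Δ_0 - S'(1)) = -24 and h_3·M_3 + 2h_3·M_4 = 6(S'(9) - Δ_3) = -36.
Forward elimination and back-substitution give M_0 = -4249/212, M_1 = 1705/106, M_2 = -5399/424, M_3 = 991/106, M_4 = -2263/212.
On [2, 4], S'(x) = b_1 + 2c_1·(x - 2) + 3d_1·(x - 2)² with b_1 = Δ_1 - h_1(2M_1 + M_2)/6 = -1687/424, c_1 = M_1/2 = 1705/212, d_1 = (M_2 - M_1)/(6h_1) = -4073/1696. So S'(2) = -1687/424.

-3.9788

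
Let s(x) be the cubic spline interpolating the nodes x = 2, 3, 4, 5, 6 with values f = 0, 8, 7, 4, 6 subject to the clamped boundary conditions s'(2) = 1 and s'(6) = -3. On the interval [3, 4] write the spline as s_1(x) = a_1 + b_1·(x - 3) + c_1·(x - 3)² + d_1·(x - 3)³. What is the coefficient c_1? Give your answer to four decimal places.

Put σ_i = s'' at the i-th knot. Here h = (1, 1, 1, 1) and Δ = (8, -1, -3, 2), so the interior equations h_(i-1)·σ_(i-1) + 2(h_(i-1)+h_i)·σ_i + h_i·σ_(i+1) = 6(Δ_i − Δ_(i-1)) read
  1·σ_0 + 4·σ_1 + 1·σ_2 = 6(Δ_1 - Δ_0) = -54
  1·σ_1 + 4·σ_2 + 1·σ_3 = 6(Δ_2 - Δ_1) = -12
  1·σ_2 + 4·σ_3 + 1·σ_4 = 6(Δ_3 - Δ_2) = 30
Clamped end conditions give two more equations: 2h_0·σ_0 + h_0·σ_1 = 6(Δ_0 - s'(2)) = 42 and h_3·σ_3 + 2h_3·σ_4 = 6(s'(6) - Δ_3) = -30.
Solving the tridiagonal system: σ_0 = 221/7, σ_1 = -148/7, σ_2 = -1, σ_3 = 92/7, σ_4 = -151/7.
On [3, 4], with s_1(x) = a_1 + b_1·(x - 3) + c_1·(x - 3)² + d_1·(x - 3)³: c_1 = σ_1/2 = -74/7, d_1 = (σ_2 - σ_1)/(6h_1) = 47/14, b_1 = Δ_1 - h_1(2σ_1 + σ_2)/6 = 87/14.

-10.5714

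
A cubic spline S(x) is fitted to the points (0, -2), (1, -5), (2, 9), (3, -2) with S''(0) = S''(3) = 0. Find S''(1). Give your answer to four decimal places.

With M_i denoting the second derivative at x_i, h_i = 1, 1, 1, and Δ_i = (y_(i+1) − y_i)/h_i = -3, 14, -11:
  1·M_0 + 4·M_1 + 1·M_2 = 6(Δ_1 - Δ_0) = 102
  1·M_1 + 4·M_2 + 1·M_3 = 6(Δ_2 - Δ_1) = -150
Natural end conditions: M_0 = M_3 = 0.
Solving: M_0 = 0, M_1 = 186/5, M_2 = -234/5, M_3 = 0.

37.2000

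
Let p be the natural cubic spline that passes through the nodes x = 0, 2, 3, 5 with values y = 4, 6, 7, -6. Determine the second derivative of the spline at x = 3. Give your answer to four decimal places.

-7.7143

With m_i denoting the second derivative at x_i, h_i = 2, 1, 2, and Δ_i = (y_(i+1) − y_i)/h_i = 1, 1, -13/2:
  2·m_0 + 6·m_1 + 1·m_2 = 6(Δ_1 - Δ_0) = 0
  1·m_1 + 6·m_2 + 2·m_3 = 6(Δ_2 - Δ_1) = -45
Natural end conditions: m_0 = m_3 = 0.
Hence m_0 = 0, m_1 = 9/7, m_2 = -54/7, m_3 = 0.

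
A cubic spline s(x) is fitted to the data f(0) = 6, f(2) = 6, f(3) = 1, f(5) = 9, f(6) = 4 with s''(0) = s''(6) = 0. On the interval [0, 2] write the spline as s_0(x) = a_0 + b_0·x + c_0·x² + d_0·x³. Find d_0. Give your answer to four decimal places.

-0.6237

Let σ_i = s''(x_i). Step sizes h_i = 2, 1, 2, 1; slopes of the chords Δ_i = (y_(i+1) - y_i)/h_i = 0, -5, 4, -5.
  2·σ_0 + 6·σ_1 + 1·σ_2 = 6(Δ_1 - Δ_0) = -30
  1·σ_1 + 6·σ_2 + 2·σ_3 = 6(Δ_2 - Δ_1) = 54
  2·σ_2 + 6·σ_3 + 1·σ_4 = 6(Δ_3 - Δ_2) = -54
Natural end conditions: σ_0 = σ_4 = 0.
Solving the tridiagonal system: σ_0 = 0, σ_1 = -232/31, σ_2 = 462/31, σ_3 = -433/31, σ_4 = 0.
On [0, 2], with s_0(x) = a_0 + b_0·x + c_0·x² + d_0·x³: c_0 = σ_0/2 = 0, d_0 = (σ_1 - σ_0)/(6h_0) = -58/93, b_0 = Δ_0 - h_0(2σ_0 + σ_1)/6 = 232/93.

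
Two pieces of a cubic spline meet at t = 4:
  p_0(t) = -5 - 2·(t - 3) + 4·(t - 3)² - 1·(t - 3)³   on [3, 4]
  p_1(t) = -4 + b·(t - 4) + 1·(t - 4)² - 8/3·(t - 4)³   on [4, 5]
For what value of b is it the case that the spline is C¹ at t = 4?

p_0'(t) = -2 + 8·(t - 3) - 3·(t - 3)², so p_0'(4) = 3. On the right, p_1'(4) = b, so b = 3.

3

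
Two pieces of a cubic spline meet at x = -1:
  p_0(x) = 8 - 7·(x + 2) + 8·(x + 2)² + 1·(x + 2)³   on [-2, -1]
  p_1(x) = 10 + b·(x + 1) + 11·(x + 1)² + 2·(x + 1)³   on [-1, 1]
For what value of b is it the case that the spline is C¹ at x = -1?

p_0'(x) = -7 + 16·(x + 2) + 3·(x + 2)², so p_0'(-1) = 12. On the right, p_1'(-1) = b, so b = 12.

12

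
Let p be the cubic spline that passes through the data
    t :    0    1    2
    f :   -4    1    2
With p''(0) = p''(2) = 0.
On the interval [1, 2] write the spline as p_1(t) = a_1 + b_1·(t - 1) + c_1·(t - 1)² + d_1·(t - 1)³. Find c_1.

-3

Put m_i = p'' at the i-th knot. Here h = (1, 1) and Δ = (5, 1), so the interior equations h_(i-1)·m_(i-1) + 2(h_(i-1)+h_i)·m_i + h_i·m_(i+1) = 6(Δ_i − Δ_(i-1)) read
  1·m_0 + 4·m_1 + 1·m_2 = 6(Δ_1 - Δ_0) = -24
Natural end conditions: m_0 = m_2 = 0.
Hence m_0 = 0, m_1 = -6, m_2 = 0.
On [1, 2], with p_1(t) = a_1 + b_1·(t - 1) + c_1·(t - 1)² + d_1·(t - 1)³: c_1 = m_1/2 = -3, d_1 = (m_2 - m_1)/(6h_1) = 1, b_1 = Δ_1 - h_1(2m_1 + m_2)/6 = 3.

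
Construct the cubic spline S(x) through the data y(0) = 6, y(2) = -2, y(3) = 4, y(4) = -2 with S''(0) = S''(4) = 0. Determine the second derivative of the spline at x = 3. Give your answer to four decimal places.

-21.3913

Write M_i for S''(x_i). With h_i = 2, 1, 1 and divided differences Δ_i = -4, 6, -6, the continuity of S' gives the tridiagonal system
  2·M_0 + 6·M_1 + 1·M_2 = 6(Δ_1 - Δ_0) = 60
  1·M_1 + 4·M_2 + 1·M_3 = 6(Δ_2 - Δ_1) = -72
Natural end conditions: M_0 = M_3 = 0.
Hence M_0 = 0, M_1 = 312/23, M_2 = -492/23, M_3 = 0.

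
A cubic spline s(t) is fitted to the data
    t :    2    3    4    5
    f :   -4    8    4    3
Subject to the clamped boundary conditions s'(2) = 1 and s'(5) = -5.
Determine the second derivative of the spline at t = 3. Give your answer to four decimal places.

-42.8000

Write M_i for s''(x_i). With h_i = 1, 1, 1 and divided differences Δ_i = 12, -4, -1, the continuity of s' gives the tridiagonal system
  1·M_0 + 4·M_1 + 1·M_2 = 6(Δ_1 - Δ_0) = -96
  1·M_1 + 4·M_2 + 1·M_3 = 6(Δ_2 - Δ_1) = 18
Clamped end conditions give two more equations: 2h_0·M_0 + h_0·M_1 = 6(Δ_0 - s'(2)) = 66 and h_2·M_2 + 2h_2·M_3 = 6(s'(5) - Δ_2) = -24.
Hence M_0 = 272/5, M_1 = -214/5, M_2 = 104/5, M_3 = -112/5.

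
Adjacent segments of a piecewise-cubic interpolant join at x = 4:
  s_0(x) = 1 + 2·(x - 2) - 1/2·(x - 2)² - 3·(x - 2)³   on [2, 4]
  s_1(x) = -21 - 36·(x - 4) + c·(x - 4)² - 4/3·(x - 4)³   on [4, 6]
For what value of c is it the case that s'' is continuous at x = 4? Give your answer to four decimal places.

s_0''(x) = -1 - 18·(x - 2), so s_0''(4) = -37. On the right, s_1''(4) = 2c, so c = -37/2.

-18.5000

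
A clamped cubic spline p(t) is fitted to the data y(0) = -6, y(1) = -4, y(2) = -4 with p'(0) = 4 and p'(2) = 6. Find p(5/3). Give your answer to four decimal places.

Let m_i = p''(x_i). Step sizes h_i = 1, 1; slopes of the chords Δ_i = (y_(i+1) - y_i)/h_i = 2, 0.
  1·m_0 + 4·m_1 + 1·m_2 = 6(Δ_1 - Δ_0) = -12
Clamped end conditions give two more equations: 2h_0·m_0 + h_0·m_1 = 6(Δ_0 - p'(0)) = -12 and h_1·m_1 + 2h_1·m_2 = 6(p'(2) - Δ_1) = 36.
Solving: m_0 = -2, m_1 = -8, m_2 = 22.
On [1, 2], p(t) = -4 - 1·(t - 1) - 4·(t - 1)² + 5·(t - 1)³.
With (t - 1) = 2/3: p(5/3) = -134/27.

-4.9630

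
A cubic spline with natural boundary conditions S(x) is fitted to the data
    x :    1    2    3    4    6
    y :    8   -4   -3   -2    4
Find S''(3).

-6

Put σ_i = S'' at the i-th knot. Here h = (1, 1, 1, 2) and Δ = (-12, 1, 1, 3), so the interior equations h_(i-1)·σ_(i-1) + 2(h_(i-1)+h_i)·σ_i + h_i·σ_(i+1) = 6(Δ_i − Δ_(i-1)) read
  1·σ_0 + 4·σ_1 + 1·σ_2 = 6(Δ_1 - Δ_0) = 78
  1·σ_1 + 4·σ_2 + 1·σ_3 = 6(Δ_2 - Δ_1) = 0
  1·σ_2 + 6·σ_3 + 2·σ_4 = 6(Δ_3 - Δ_2) = 12
Natural end conditions: σ_0 = σ_4 = 0.
Solving the tridiagonal system: σ_0 = 0, σ_1 = 21, σ_2 = -6, σ_3 = 3, σ_4 = 0.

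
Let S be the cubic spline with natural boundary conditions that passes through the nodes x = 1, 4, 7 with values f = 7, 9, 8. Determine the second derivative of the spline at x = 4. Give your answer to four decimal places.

-0.5000

With M_i denoting the second derivative at x_i, h_i = 3, 3, and Δ_i = (y_(i+1) − y_i)/h_i = 2/3, -1/3:
  3·M_0 + 12·M_1 + 3·M_2 = 6(Δ_1 - Δ_0) = -6
Natural end conditions: M_0 = M_2 = 0.
Solving the tridiagonal system: M_0 = 0, M_1 = -1/2, M_2 = 0.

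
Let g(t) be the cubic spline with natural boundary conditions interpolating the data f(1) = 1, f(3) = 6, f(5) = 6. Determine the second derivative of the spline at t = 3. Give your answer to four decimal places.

-1.8750

With M_i denoting the second derivative at x_i, h_i = 2, 2, and Δ_i = (y_(i+1) − y_i)/h_i = 5/2, 0:
  2·M_0 + 8·M_1 + 2·M_2 = 6(Δ_1 - Δ_0) = -15
Natural end conditions: M_0 = M_2 = 0.
Solving: M_0 = 0, M_1 = -15/8, M_2 = 0.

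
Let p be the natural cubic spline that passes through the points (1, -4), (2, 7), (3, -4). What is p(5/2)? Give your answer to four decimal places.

3.5625

Put M_i = p'' at the i-th knot. Here h = (1, 1) and Δ = (11, -11), so the interior equations h_(i-1)·M_(i-1) + 2(h_(i-1)+h_i)·M_i + h_i·M_(i+1) = 6(Δ_i − Δ_(i-1)) read
  1·M_0 + 4·M_1 + 1·M_2 = 6(Δ_1 - Δ_0) = -132
Natural end conditions: M_0 = M_2 = 0.
Solving the tridiagonal system: M_0 = 0, M_1 = -33, M_2 = 0.
On [2, 3], p(t) = 7 + 0·(t - 2) - 33/2·(t - 2)² + 11/2·(t - 2)³.
With (t - 2) = 1/2: p(5/2) = 57/16.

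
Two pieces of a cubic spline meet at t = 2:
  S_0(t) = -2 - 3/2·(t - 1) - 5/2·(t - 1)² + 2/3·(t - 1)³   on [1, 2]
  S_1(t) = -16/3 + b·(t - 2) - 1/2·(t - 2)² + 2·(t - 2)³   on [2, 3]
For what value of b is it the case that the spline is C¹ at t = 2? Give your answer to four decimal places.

S_0'(t) = -3/2 - 5·(t - 1) + 2·(t - 1)², so S_0'(2) = -9/2. On the right, S_1'(2) = b, so b = -9/2.

-4.5000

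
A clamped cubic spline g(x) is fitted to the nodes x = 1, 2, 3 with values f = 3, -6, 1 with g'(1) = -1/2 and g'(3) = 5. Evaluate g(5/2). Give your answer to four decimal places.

-3.4531

Write M_i for g''(x_i). With h_i = 1, 1 and divided differences Δ_i = -9, 7, the continuity of g' gives the tridiagonal system
  1·M_0 + 4·M_1 + 1·M_2 = 6(Δ_1 - Δ_0) = 96
Clamped end conditions give two more equations: 2h_0·M_0 + h_0·M_1 = 6(Δ_0 - g'(1)) = -51 and h_1·M_1 + 2h_1·M_2 = 6(g'(3) - Δ_1) = -12.
Solving: M_0 = -187/4, M_1 = 85/2, M_2 = -109/4.
On [2, 3], g(x) = -6 - 21/8·(x - 2) + 85/4·(x - 2)² - 93/8·(x - 2)³.
With (x - 2) = 1/2: g(5/2) = -221/64.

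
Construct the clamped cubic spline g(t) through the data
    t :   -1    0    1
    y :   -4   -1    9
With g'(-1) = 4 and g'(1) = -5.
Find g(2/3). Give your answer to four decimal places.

7.8889

With m_i denoting the second derivative at x_i, h_i = 1, 1, and Δ_i = (y_(i+1) − y_i)/h_i = 3, 10:
  1·m_0 + 4·m_1 + 1·m_2 = 6(Δ_1 - Δ_0) = 42
Clamped end conditions give two more equations: 2h_0·m_0 + h_0·m_1 = 6(Δ_0 - g'(-1)) = -6 and h_1·m_1 + 2h_1·m_2 = 6(g'(1) - Δ_1) = -90.
Solving the tridiagonal system: m_0 = -18, m_1 = 30, m_2 = -60.
On [0, 1], g(t) = -1 + 10·t + 15·t² - 15·t³.
With t = 2/3: g(2/3) = 71/9.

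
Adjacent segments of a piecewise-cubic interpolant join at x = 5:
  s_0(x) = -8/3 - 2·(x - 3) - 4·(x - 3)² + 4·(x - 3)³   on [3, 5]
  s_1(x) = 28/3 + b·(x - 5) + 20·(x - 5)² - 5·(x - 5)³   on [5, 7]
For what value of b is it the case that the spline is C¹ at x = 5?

s_0'(x) = -2 - 8·(x - 3) + 12·(x - 3)², so s_0'(5) = 30. On the right, s_1'(5) = b, so b = 30.

30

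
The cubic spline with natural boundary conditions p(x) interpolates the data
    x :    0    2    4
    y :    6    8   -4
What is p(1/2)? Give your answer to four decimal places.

Write m_i for p''(x_i). With h_i = 2, 2 and divided differences Δ_i = 1, -6, the continuity of p' gives the tridiagonal system
  2·m_0 + 8·m_1 + 2·m_2 = 6(Δ_1 - Δ_0) = -42
Natural end conditions: m_0 = m_2 = 0.
Forward elimination and back-substitution give m_0 = 0, m_1 = -21/4, m_2 = 0.
On [0, 2], p(x) = 6 + 11/4·x + 0·x² - 7/16·x³.
With x = 1/2: p(1/2) = 937/128.

7.3203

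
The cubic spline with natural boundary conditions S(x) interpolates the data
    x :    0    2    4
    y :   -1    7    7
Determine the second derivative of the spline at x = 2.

-3

Put M_i = S'' at the i-th knot. Here h = (2, 2) and Δ = (4, 0), so the interior equations h_(i-1)·M_(i-1) + 2(h_(i-1)+h_i)·M_i + h_i·M_(i+1) = 6(Δ_i − Δ_(i-1)) read
  2·M_0 + 8·M_1 + 2·M_2 = 6(Δ_1 - Δ_0) = -24
Natural end conditions: M_0 = M_2 = 0.
Solving the tridiagonal system: M_0 = 0, M_1 = -3, M_2 = 0.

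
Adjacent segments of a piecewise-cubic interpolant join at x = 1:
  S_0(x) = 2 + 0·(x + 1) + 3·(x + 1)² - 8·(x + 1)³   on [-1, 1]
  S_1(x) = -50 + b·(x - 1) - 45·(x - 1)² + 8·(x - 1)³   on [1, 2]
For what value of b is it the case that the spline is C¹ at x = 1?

S_0'(x) = 0 + 6·(x + 1) - 24·(x + 1)², so S_0'(1) = -84. On the right, S_1'(1) = b, so b = -84.

-84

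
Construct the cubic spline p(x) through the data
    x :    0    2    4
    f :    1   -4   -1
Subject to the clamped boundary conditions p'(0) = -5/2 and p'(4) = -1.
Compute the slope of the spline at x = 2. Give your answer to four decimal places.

0.1250

Write m_i for p''(x_i). With h_i = 2, 2 and divided differences Δ_i = -5/2, 3/2, the continuity of p' gives the tridiagonal system
  2·m_0 + 8·m_1 + 2·m_2 = 6(Δ_1 - Δ_0) = 24
Clamped end conditions give two more equations: 2h_0·m_0 + h_0·m_1 = 6(Δ_0 - p'(0)) = 0 and h_1·m_1 + 2h_1·m_2 = 6(p'(4) - Δ_1) = -15.
Solving the tridiagonal system: m_0 = -21/8, m_1 = 21/4, m_2 = -51/8.
On [2, 4], p'(x) = b_1 + 2c_1·(x - 2) + 3d_1·(x - 2)² with b_1 = Δ_1 - h_1(2m_1 + m_2)/6 = 1/8, c_1 = m_1/2 = 21/8, d_1 = (m_2 - m_1)/(6h_1) = -31/32. So p'(2) = 1/8.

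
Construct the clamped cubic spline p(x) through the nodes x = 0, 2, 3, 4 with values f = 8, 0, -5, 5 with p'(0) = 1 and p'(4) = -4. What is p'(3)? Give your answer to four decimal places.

Let m_i = p''(x_i). Step sizes h_i = 2, 1, 1; slopes of the chords Δ_i = (y_(i+1) - y_i)/h_i = -4, -5, 10.
  2·m_0 + 6·m_1 + 1·m_2 = 6(Δ_1 - Δ_0) = -6
  1·m_1 + 4·m_2 + 1·m_3 = 6(Δ_2 - Δ_1) = 90
Clamped end conditions give two more equations: 2h_0·m_0 + h_0·m_1 = 6(Δ_0 - p'(0)) = -30 and h_2·m_2 + 2h_2·m_3 = 6(p'(4) - Δ_2) = -84.
Hence m_0 = -49/11, m_1 = -67/11, m_2 = 434/11, m_3 = -679/11.
On [3, 4], p'(x) = b_2 + 2c_2·(x - 3) + 3d_2·(x - 3)² with b_2 = Δ_2 - h_2(2m_2 + m_3)/6 = 157/22, c_2 = m_2/2 = 217/11, d_2 = (m_3 - m_2)/(6h_2) = -371/22. So p'(3) = 157/22.

7.1364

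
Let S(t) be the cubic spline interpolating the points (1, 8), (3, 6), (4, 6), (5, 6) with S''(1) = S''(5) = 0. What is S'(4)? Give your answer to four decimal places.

0.0870

Write m_i for S''(x_i). With h_i = 2, 1, 1 and divided differences Δ_i = -1, 0, 0, the continuity of S' gives the tridiagonal system
  2·m_0 + 6·m_1 + 1·m_2 = 6(Δ_1 - Δ_0) = 6
  1·m_1 + 4·m_2 + 1·m_3 = 6(Δ_2 - Δ_1) = 0
Natural end conditions: m_0 = m_3 = 0.
Hence m_0 = 0, m_1 = 24/23, m_2 = -6/23, m_3 = 0.
On [4, 5], S'(t) = b_2 + 2c_2·(t - 4) + 3d_2·(t - 4)² with b_2 = Δ_2 - h_2(2m_2 + m_3)/6 = 2/23, c_2 = m_2/2 = -3/23, d_2 = (m_3 - m_2)/(6h_2) = 1/23. So S'(4) = 2/23.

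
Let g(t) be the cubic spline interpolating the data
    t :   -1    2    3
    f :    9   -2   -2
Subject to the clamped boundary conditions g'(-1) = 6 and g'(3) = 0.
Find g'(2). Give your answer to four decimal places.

With σ_i denoting the second derivative at x_i, h_i = 3, 1, and Δ_i = (y_(i+1) − y_i)/h_i = -11/3, 0:
  3·σ_0 + 8·σ_1 + 1·σ_2 = 6(Δ_1 - Δ_0) = 22
Clamped end conditions give two more equations: 2h_0·σ_0 + h_0·σ_1 = 6(Δ_0 - g'(-1)) = -58 and h_1·σ_1 + 2h_1·σ_2 = 6(g'(3) - Δ_1) = 0.
Solving: σ_0 = -167/12, σ_1 = 17/2, σ_2 = -17/4.
On [2, 3], g'(t) = b_1 + 2c_1·(t - 2) + 3d_1·(t - 2)² with b_1 = Δ_1 - h_1(2σ_1 + σ_2)/6 = -17/8, c_1 = σ_1/2 = 17/4, d_1 = (σ_2 - σ_1)/(6h_1) = -17/8. So g'(2) = -17/8.

-2.1250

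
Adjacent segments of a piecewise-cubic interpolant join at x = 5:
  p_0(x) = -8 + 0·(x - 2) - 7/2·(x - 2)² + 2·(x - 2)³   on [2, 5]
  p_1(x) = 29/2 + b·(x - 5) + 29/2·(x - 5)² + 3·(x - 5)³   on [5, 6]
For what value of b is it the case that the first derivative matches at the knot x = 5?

p_0'(x) = 0 - 7·(x - 2) + 6·(x - 2)², so p_0'(5) = 33. On the right, p_1'(5) = b, so b = 33.

33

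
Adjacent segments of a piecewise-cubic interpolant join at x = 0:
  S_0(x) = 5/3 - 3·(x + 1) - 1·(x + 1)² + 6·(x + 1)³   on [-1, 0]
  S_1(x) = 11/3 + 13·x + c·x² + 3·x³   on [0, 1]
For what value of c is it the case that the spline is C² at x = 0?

S_0''(x) = -2 + 36·(x + 1), so S_0''(0) = 34. On the right, S_1''(0) = 2c, so c = 17.

17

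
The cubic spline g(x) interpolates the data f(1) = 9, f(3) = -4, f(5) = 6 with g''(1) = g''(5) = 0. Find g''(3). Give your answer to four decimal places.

8.6250

With σ_i denoting the second derivative at x_i, h_i = 2, 2, and Δ_i = (y_(i+1) − y_i)/h_i = -13/2, 5:
  2·σ_0 + 8·σ_1 + 2·σ_2 = 6(Δ_1 - Δ_0) = 69
Natural end conditions: σ_0 = σ_2 = 0.
Hence σ_0 = 0, σ_1 = 69/8, σ_2 = 0.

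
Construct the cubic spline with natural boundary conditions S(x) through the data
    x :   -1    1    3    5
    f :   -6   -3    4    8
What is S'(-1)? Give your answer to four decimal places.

Write M_i for S''(x_i). With h_i = 2, 2, 2 and divided differences Δ_i = 3/2, 7/2, 2, the continuity of S' gives the tridiagonal system
  2·M_0 + 8·M_1 + 2·M_2 = 6(Δ_1 - Δ_0) = 12
  2·M_1 + 8·M_2 + 2·M_3 = 6(Δ_2 - Δ_1) = -9
Natural end conditions: M_0 = M_3 = 0.
Solving the tridiagonal system: M_0 = 0, M_1 = 19/10, M_2 = -8/5, M_3 = 0.
On [-1, 1], S'(x) = b_0 + 2c_0·(x + 1) + 3d_0·(x + 1)² with b_0 = Δ_0 - h_0(2M_0 + M_1)/6 = 13/15, c_0 = M_0/2 = 0, d_0 = (M_1 - M_0)/(6h_0) = 19/120. So S'(-1) = 13/15.

0.8667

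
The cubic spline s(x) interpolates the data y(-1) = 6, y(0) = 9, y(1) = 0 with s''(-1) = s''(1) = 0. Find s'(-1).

6

Write σ_i for s''(x_i). With h_i = 1, 1 and divided differences Δ_i = 3, -9, the continuity of s' gives the tridiagonal system
  1·σ_0 + 4·σ_1 + 1·σ_2 = 6(Δ_1 - Δ_0) = -72
Natural end conditions: σ_0 = σ_2 = 0.
Solving: σ_0 = 0, σ_1 = -18, σ_2 = 0.
On [-1, 0], s'(x) = b_0 + 2c_0·(x + 1) + 3d_0·(x + 1)² with b_0 = Δ_0 - h_0(2σ_0 + σ_1)/6 = 6, c_0 = σ_0/2 = 0, d_0 = (σ_1 - σ_0)/(6h_0) = -3. So s'(-1) = 6.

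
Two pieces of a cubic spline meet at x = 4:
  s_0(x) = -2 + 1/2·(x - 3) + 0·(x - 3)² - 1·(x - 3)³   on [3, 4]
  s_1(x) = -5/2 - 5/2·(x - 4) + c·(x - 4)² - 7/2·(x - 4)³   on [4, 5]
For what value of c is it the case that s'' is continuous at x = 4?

s_0''(x) = 0 - 6·(x - 3), so s_0''(4) = -6. On the right, s_1''(4) = 2c, so c = -3.

-3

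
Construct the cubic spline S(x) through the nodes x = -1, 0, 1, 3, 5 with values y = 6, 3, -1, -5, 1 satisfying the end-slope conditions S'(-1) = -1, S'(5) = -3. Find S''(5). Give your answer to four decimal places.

-12.4762

Let m_i = S''(x_i). Step sizes h_i = 1, 1, 2, 2; slopes of the chords Δ_i = (y_(i+1) - y_i)/h_i = -3, -4, -2, 3.
  1·m_0 + 4·m_1 + 1·m_2 = 6(Δ_1 - Δ_0) = -6
  1·m_1 + 6·m_2 + 2·m_3 = 6(Δ_2 - Δ_1) = 12
  2·m_2 + 8·m_3 + 2·m_4 = 6(Δ_3 - Δ_2) = 30
Clamped end conditions give two more equations: 2h_0·m_0 + h_0·m_1 = 6(Δ_0 - S'(-1)) = -12 and h_3·m_3 + 2h_3·m_4 = 6(S'(5) - Δ_3) = -36.
Solving: m_0 = -127/21, m_1 = 2/21, m_2 = -1/3, m_3 = 146/21, m_4 = -262/21.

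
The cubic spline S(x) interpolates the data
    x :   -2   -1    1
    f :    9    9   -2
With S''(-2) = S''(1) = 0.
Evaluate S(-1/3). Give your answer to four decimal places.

Put σ_i = S'' at the i-th knot. Here h = (1, 2) and Δ = (0, -11/2), so the interior equations h_(i-1)·σ_(i-1) + 2(h_(i-1)+h_i)·σ_i + h_i·σ_(i+1) = 6(Δ_i − Δ_(i-1)) read
  1·σ_0 + 6·σ_1 + 2·σ_2 = 6(Δ_1 - Δ_0) = -33
Natural end conditions: σ_0 = σ_2 = 0.
Solving: σ_0 = 0, σ_1 = -11/2, σ_2 = 0.
On [-1, 1], S(x) = 9 - 11/6·(x + 1) - 11/4·(x + 1)² + 11/24·(x + 1)³.
With (x + 1) = 2/3: S(-1/3) = 542/81.

6.6914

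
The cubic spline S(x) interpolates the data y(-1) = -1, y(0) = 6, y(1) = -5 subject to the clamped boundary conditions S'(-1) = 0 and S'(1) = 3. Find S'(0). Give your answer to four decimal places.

-3.7500

Write M_i for S''(x_i). With h_i = 1, 1 and divided differences Δ_i = 7, -11, the continuity of S' gives the tridiagonal system
  1·M_0 + 4·M_1 + 1·M_2 = 6(Δ_1 - Δ_0) = -108
Clamped end conditions give two more equations: 2h_0·M_0 + h_0·M_1 = 6(Δ_0 - S'(-1)) = 42 and h_1·M_1 + 2h_1·M_2 = 6(S'(1) - Δ_1) = 84.
Hence M_0 = 99/2, M_1 = -57, M_2 = 141/2.
On [0, 1], S'(x) = b_1 + 2c_1·x + 3d_1·x² with b_1 = Δ_1 - h_1(2M_1 + M_2)/6 = -15/4, c_1 = M_1/2 = -57/2, d_1 = (M_2 - M_1)/(6h_1) = 85/4. So S'(0) = -15/4.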